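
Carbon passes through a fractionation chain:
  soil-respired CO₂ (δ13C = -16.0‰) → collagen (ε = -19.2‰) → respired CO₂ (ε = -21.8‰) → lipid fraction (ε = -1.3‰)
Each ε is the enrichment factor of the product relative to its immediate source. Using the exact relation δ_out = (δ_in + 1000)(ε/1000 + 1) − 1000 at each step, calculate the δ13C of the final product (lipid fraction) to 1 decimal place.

step 1: δ = (-16.00 + 1000)·(-19.2/1000 + 1) − 1000 = -34.89‰
step 2: δ = (-34.89 + 1000)·(-21.8/1000 + 1) − 1000 = -55.93‰
step 3: δ = (-55.93 + 1000)·(-1.3/1000 + 1) − 1000 = -57.16‰

-57.2‰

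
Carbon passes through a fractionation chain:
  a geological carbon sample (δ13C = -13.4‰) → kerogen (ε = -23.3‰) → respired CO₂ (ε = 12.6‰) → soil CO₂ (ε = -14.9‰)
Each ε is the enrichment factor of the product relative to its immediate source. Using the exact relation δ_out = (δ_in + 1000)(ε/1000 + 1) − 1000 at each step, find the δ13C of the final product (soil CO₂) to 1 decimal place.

step 1: δ = (-13.40 + 1000)·(-23.3/1000 + 1) − 1000 = -36.39‰
step 2: δ = (-36.39 + 1000)·(12.6/1000 + 1) − 1000 = -24.25‰
step 3: δ = (-24.25 + 1000)·(-14.9/1000 + 1) − 1000 = -38.78‰

-38.8‰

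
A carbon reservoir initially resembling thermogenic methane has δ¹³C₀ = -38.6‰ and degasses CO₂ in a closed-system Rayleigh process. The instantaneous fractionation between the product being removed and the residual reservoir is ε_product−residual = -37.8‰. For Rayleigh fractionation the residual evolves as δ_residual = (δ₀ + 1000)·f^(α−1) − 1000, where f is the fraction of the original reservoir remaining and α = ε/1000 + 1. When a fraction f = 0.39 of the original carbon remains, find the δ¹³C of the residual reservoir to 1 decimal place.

Rayleigh residual: δ_res = (δ₀ + 1000)·f^(α−1) − 1000
α = ε/1000 + 1 = 0.96220, so α − 1 = -0.03780
f^(α−1) = 0.39^(-0.03780) = 1.036234
δ_res = (-38.6 + 1000) × 1.036234 − 1000 = 996.235 − 1000 = -3.76‰

-3.8‰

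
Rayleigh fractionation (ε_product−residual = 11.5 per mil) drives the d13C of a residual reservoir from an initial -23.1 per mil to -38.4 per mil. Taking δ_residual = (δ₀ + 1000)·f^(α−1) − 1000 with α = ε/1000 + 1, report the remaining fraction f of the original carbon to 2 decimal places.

0.25

α − 1 = ε/1000 = 0.0115
(δ_res + 1000)/(δ₀ + 1000) = (-38.4 + 1000)/(-23.1 + 1000) = 961.6/976.9 = 0.984338
f = 0.984338^(1/0.0115) = exp(ln(0.984338)/0.0115) = exp(-0.01579/0.0115)
f = exp(-1.3727) = 0.2534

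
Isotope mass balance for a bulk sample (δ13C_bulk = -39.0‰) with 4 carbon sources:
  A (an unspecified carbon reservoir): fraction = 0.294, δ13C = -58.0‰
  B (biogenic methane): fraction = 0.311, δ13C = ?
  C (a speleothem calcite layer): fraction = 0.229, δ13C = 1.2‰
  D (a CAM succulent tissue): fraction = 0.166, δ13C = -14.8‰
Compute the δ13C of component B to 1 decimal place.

-63.6‰

Isotope mass balance: δ_bulk = Σ fᵢ·δᵢ.
-39.0 = 0.294×(-58.0) + 0.311×δ_B + 0.229×(1.2) + 0.166×(-14.8)
0.311·δ_B = -39.0 − (-19.234) = -19.766
δ_B = -19.766 / 0.311 = -63.56‰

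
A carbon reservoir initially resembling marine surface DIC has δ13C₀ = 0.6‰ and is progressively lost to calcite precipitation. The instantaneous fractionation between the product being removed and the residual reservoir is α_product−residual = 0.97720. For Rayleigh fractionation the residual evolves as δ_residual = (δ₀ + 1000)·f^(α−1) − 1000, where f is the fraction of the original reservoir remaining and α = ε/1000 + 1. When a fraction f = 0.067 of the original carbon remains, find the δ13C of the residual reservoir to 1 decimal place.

Rayleigh residual: δ_res = (δ₀ + 1000)·f^(α−1) − 1000
α − 1 = -0.02280
f^(α−1) = 0.067^(-0.02280) = 1.063569
δ_res = (0.6 + 1000) × 1.063569 − 1000 = 1064.207 − 1000 = 64.21‰

64.2‰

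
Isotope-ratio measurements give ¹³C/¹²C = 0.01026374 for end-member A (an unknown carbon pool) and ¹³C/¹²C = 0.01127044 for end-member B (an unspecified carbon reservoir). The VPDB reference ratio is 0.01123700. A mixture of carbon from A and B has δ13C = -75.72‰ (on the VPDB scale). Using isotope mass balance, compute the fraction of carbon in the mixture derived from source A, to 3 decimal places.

δ_A = (0.01026374/0.01123700 − 1)×1000 = (0.913388 − 1)×1000 = -86.612‰
δ_B = (0.01127044/0.01123700 − 1)×1000 = (1.002976 − 1)×1000 = 2.976‰
f_A = (δ_mix − δ_B)/(δ_A − δ_B) = (-75.72 − (2.976))/(-86.612 − (2.976))
f_A = -78.696 / -89.588 = 0.8784

0.878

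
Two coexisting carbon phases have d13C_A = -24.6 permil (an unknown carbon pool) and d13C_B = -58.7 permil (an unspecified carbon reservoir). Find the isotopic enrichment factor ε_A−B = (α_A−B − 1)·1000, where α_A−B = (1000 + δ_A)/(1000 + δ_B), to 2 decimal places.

α_A−B = (1000 + -24.6) / (1000 + -58.7) = 975.4 / 941.3 = 1.036226
ε_A−B = (1.036226 − 1) × 1000 = 36.226 permil
(The approximation ε ≈ δ_A − δ_B would give 34.1 permil.)

36.23 permil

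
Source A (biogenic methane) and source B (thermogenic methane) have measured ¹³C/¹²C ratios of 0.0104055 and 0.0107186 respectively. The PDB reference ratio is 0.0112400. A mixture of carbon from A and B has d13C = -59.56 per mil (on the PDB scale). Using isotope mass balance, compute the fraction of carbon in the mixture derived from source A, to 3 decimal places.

δ_A = (0.0104055/0.0112400 − 1)×1000 = (0.925756 − 1)×1000 = -74.244 per mil
δ_B = (0.0107186/0.0112400 − 1)×1000 = (0.953612 − 1)×1000 = -46.388 per mil
f_A = (δ_mix − δ_B)/(δ_A − δ_B) = (-59.56 − (-46.388))/(-74.244 − (-46.388))
f_A = -13.172 / -27.856 = 0.4729

0.473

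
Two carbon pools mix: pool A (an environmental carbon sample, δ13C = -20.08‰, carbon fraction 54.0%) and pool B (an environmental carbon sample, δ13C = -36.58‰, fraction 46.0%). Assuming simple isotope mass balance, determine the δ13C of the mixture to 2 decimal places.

δ_mix = f_A·δ_A + f_B·δ_B
δ_mix = 0.540 × (-20.08) + 0.460 × (-36.58)
δ_mix = -10.843 + -16.827 = -27.670‰

-27.67‰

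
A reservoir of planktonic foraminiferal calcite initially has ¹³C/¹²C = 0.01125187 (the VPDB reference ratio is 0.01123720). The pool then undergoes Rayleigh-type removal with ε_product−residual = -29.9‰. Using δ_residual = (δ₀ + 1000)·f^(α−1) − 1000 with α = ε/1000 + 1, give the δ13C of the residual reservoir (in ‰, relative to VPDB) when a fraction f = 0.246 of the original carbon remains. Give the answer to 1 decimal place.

δ₀ = (0.01125187/0.01123720 − 1)×1000 = (1.001305 − 1)×1000 = 1.305‰
α − 1 = ε/1000 = -0.0299
f^(α−1) = 0.246^(-0.0299) = 1.042824
δ_res = (1.305 + 1000) × 1.042824 − 1000 = 1044.185 − 1000 = 44.19‰

44.2‰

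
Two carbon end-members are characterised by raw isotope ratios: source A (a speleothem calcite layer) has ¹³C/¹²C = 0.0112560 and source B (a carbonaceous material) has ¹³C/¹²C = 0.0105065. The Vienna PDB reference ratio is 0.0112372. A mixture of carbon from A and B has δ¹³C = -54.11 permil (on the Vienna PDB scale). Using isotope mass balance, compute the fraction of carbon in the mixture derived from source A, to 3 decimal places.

0.164

δ_A = (0.0112560/0.0112372 − 1)×1000 = (1.001673 − 1)×1000 = 1.673 permil
δ_B = (0.0105065/0.0112372 − 1)×1000 = (0.934975 − 1)×1000 = -65.025 permil
f_A = (δ_mix − δ_B)/(δ_A − δ_B) = (-54.11 − (-65.025))/(1.673 − (-65.025))
f_A = 10.915 / 66.698 = 0.1636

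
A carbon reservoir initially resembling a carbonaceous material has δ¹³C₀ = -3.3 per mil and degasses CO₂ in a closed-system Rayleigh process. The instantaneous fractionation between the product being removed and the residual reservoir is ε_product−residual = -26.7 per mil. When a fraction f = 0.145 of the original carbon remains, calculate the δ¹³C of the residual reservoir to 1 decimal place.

49.4 per mil

Rayleigh residual: δ_res = (δ₀ + 1000)·f^(α−1) − 1000
α = ε/1000 + 1 = 0.97330, so α − 1 = -0.02670
f^(α−1) = 0.145^(-0.02670) = 1.052911
δ_res = (-3.3 + 1000) × 1.052911 − 1000 = 1049.436 − 1000 = 49.44 per mil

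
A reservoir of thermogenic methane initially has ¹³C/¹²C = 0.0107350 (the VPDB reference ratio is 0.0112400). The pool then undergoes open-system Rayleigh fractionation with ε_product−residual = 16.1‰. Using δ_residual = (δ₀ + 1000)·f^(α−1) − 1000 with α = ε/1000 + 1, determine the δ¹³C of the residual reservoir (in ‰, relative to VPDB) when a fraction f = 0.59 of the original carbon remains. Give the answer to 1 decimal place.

-53.0‰

δ₀ = (0.0107350/0.0112400 − 1)×1000 = (0.955071 − 1)×1000 = -44.929‰
α − 1 = ε/1000 = 0.0161
f^(α−1) = 0.59^(0.0161) = 0.991541
δ_res = (-44.929 + 1000) × 0.991541 − 1000 = 946.992 − 1000 = -53.01‰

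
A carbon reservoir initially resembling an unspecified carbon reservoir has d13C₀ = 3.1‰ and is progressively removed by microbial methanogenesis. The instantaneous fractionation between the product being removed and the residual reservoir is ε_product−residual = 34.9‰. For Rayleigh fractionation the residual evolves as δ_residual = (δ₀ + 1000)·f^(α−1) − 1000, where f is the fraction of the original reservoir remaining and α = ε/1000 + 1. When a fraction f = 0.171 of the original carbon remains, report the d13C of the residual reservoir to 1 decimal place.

-56.9‰

Rayleigh residual: δ_res = (δ₀ + 1000)·f^(α−1) − 1000
α = ε/1000 + 1 = 1.03490, so α − 1 = 0.03490
f^(α−1) = 0.171^(0.03490) = 0.940225
δ_res = (3.1 + 1000) × 0.940225 − 1000 = 943.139 − 1000 = -56.86‰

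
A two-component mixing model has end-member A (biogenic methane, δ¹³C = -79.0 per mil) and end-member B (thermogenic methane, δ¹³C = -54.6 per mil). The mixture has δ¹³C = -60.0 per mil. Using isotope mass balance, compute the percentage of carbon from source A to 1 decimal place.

22.1%

δ_mix = f_A·δ_A + (1 − f_A)·δ_B  ⇒  f_A = (δ_mix − δ_B)/(δ_A − δ_B)
f_A = (-60.0 − (-54.6)) / (-79.0 − (-54.6))
f_A = -5.4 / -24.4 = 0.2213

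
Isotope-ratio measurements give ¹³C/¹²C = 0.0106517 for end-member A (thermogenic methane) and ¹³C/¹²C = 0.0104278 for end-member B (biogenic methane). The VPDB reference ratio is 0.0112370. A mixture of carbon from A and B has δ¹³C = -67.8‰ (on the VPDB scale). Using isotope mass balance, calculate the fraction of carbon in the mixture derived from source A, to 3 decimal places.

δ_A = (0.0106517/0.0112370 − 1)×1000 = (0.947913 − 1)×1000 = -52.087‰
δ_B = (0.0104278/0.0112370 − 1)×1000 = (0.927988 − 1)×1000 = -72.012‰
f_A = (δ_mix − δ_B)/(δ_A − δ_B) = (-67.8 − (-72.012))/(-52.087 − (-72.012))
f_A = 4.212 / 19.925 = 0.2114

0.211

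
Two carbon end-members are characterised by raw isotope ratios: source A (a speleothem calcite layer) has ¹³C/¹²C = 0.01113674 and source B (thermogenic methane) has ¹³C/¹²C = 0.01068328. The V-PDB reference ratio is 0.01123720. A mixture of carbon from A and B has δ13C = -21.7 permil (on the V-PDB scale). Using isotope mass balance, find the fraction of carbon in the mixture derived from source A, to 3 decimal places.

δ_A = (0.01113674/0.01123720 − 1)×1000 = (0.991060 − 1)×1000 = -8.940 permil
δ_B = (0.01068328/0.01123720 − 1)×1000 = (0.950707 − 1)×1000 = -49.293 permil
f_A = (δ_mix − δ_B)/(δ_A − δ_B) = (-21.7 − (-49.293))/(-8.940 − (-49.293))
f_A = 27.593 / 40.353 = 0.6838

0.684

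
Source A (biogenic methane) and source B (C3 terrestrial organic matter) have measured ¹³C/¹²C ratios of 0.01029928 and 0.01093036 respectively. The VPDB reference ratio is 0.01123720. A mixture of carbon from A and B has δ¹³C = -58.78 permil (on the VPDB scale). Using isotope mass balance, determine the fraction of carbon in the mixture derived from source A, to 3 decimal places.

0.560

δ_A = (0.01029928/0.01123720 − 1)×1000 = (0.916534 − 1)×1000 = -83.466 permil
δ_B = (0.01093036/0.01123720 − 1)×1000 = (0.972694 − 1)×1000 = -27.306 permil
f_A = (δ_mix − δ_B)/(δ_A − δ_B) = (-58.78 − (-27.306))/(-83.466 − (-27.306))
f_A = -31.474 / -56.160 = 0.5604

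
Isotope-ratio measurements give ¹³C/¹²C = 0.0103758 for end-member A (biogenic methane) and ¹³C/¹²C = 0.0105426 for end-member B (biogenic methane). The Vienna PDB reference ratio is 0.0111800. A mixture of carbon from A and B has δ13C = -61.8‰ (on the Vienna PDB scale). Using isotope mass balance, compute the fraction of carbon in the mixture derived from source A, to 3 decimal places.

0.321

δ_A = (0.0103758/0.0111800 − 1)×1000 = (0.928068 − 1)×1000 = -71.932‰
δ_B = (0.0105426/0.0111800 − 1)×1000 = (0.942987 − 1)×1000 = -57.013‰
f_A = (δ_mix − δ_B)/(δ_A − δ_B) = (-61.8 − (-57.013))/(-71.932 − (-57.013))
f_A = -4.787 / -14.919 = 0.3209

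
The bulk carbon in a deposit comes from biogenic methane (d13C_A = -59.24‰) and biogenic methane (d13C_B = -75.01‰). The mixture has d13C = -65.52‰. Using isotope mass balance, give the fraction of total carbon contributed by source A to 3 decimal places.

0.602

δ_mix = f_A·δ_A + (1 − f_A)·δ_B  ⇒  f_A = (δ_mix − δ_B)/(δ_A − δ_B)
f_A = (-65.52 − (-75.01)) / (-59.24 − (-75.01))
f_A = 9.49 / 15.77 = 0.6018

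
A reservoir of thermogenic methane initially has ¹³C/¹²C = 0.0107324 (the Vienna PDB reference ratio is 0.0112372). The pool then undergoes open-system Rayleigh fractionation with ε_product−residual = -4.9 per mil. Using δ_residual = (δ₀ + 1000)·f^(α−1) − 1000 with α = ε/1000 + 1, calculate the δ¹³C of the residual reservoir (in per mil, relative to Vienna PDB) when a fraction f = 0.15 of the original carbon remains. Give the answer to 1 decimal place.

-36.0 per mil

δ₀ = (0.0107324/0.0112372 − 1)×1000 = (0.955078 − 1)×1000 = -44.922 per mil
α − 1 = ε/1000 = -0.0049
f^(α−1) = 0.15^(-0.0049) = 1.009339
δ_res = (-44.922 + 1000) × 1.009339 − 1000 = 963.997 − 1000 = -36.00 per mil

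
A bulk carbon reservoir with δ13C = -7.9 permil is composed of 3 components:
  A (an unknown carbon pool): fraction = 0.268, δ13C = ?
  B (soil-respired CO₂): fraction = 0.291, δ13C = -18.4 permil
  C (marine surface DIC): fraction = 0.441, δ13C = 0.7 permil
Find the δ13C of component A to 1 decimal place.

-10.7 permil

Isotope mass balance: δ_bulk = Σ fᵢ·δᵢ.
-7.9 = 0.268×δ_A + 0.291×(-18.4) + 0.441×(0.7)
0.268·δ_A = -7.9 − (-5.046) = -2.854
δ_A = -2.854 / 0.268 = -10.65 permil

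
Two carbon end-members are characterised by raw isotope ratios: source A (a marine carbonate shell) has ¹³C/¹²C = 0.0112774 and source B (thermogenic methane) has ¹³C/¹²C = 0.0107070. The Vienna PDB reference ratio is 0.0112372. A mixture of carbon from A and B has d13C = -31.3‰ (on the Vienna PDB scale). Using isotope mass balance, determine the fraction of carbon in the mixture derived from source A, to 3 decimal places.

δ_A = (0.0112774/0.0112372 − 1)×1000 = (1.003577 − 1)×1000 = 3.577‰
δ_B = (0.0107070/0.0112372 − 1)×1000 = (0.952817 − 1)×1000 = -47.183‰
f_A = (δ_mix − δ_B)/(δ_A − δ_B) = (-31.3 − (-47.183))/(3.577 − (-47.183))
f_A = 15.883 / 50.760 = 0.3129

0.313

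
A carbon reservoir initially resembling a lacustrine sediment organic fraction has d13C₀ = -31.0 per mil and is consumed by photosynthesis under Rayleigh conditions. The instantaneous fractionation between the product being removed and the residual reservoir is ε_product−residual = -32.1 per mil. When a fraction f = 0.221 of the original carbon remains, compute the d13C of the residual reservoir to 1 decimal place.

17.1 per mil

Rayleigh residual: δ_res = (δ₀ + 1000)·f^(α−1) − 1000
α = ε/1000 + 1 = 0.96790, so α − 1 = -0.03210
f^(α−1) = 0.221^(-0.03210) = 1.049651
δ_res = (-31.0 + 1000) × 1.049651 − 1000 = 1017.112 − 1000 = 17.11 per mil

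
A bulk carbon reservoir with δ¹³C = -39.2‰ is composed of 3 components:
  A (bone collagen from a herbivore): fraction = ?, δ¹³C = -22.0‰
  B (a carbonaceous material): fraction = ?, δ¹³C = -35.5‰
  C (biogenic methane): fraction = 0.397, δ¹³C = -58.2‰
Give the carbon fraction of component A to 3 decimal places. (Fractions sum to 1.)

Let f_A and f_B be the unknown fractions; fractions sum to 1 so f_A + f_B = 0.603.
Mass balance: Σ fᵢ·δᵢ = δ_bulk ⇒ f_A·(-22.0) + f_B·(-35.5) = -39.2 − (-23.105) = -16.095
Substitute f_B = 0.603 − f_A:
f_A·(-22.0 − -35.5) = -16.095 − 0.603×(-35.5) = 5.312
f_A = 5.312 / 13.5 = 0.3935

0.393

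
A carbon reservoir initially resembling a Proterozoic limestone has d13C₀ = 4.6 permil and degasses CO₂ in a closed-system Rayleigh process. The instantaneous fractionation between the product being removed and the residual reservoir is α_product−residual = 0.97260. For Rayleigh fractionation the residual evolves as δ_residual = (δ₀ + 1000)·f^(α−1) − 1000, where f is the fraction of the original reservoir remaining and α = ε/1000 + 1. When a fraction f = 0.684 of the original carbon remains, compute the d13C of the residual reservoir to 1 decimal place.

15.1 permil

Rayleigh residual: δ_res = (δ₀ + 1000)·f^(α−1) − 1000
α − 1 = -0.02740
f^(α−1) = 0.684^(-0.02740) = 1.010461
δ_res = (4.6 + 1000) × 1.010461 − 1000 = 1015.109 − 1000 = 15.11 permil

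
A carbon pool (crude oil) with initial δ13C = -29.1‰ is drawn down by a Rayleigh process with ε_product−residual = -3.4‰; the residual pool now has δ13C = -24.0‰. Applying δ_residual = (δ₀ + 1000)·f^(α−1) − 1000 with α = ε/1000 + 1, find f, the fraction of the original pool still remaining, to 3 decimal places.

0.214

α − 1 = ε/1000 = -0.0034
(δ_res + 1000)/(δ₀ + 1000) = (-24.0 + 1000)/(-29.1 + 1000) = 976.0/970.9 = 1.005253
f = 1.005253^(1/-0.0034) = exp(ln(1.005253)/-0.0034) = exp(0.00524/-0.0034)
f = exp(-1.5409) = 0.2142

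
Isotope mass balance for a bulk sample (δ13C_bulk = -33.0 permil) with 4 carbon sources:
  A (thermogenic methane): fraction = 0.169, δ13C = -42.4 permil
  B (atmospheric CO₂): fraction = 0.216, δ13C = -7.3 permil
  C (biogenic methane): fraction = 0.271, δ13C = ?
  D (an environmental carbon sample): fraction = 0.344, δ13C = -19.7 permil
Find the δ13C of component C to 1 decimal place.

-64.5 permil

Isotope mass balance: δ_bulk = Σ fᵢ·δᵢ.
-33.0 = 0.169×(-42.4) + 0.216×(-7.3) + 0.271×δ_C + 0.344×(-19.7)
0.271·δ_C = -33.0 − (-15.519) = -17.481
δ_C = -17.481 / 0.271 = -64.50 permil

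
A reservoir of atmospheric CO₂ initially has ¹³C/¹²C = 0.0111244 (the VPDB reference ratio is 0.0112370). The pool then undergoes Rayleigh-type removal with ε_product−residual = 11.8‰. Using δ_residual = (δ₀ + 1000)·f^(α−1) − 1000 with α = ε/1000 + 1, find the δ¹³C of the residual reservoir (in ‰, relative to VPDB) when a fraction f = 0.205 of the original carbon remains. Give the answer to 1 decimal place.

δ₀ = (0.0111244/0.0112370 − 1)×1000 = (0.989980 − 1)×1000 = -10.020‰
α − 1 = ε/1000 = 0.0118
f^(α−1) = 0.205^(0.0118) = 0.981474
δ_res = (-10.020 + 1000) × 0.981474 − 1000 = 971.639 − 1000 = -28.36‰

-28.4‰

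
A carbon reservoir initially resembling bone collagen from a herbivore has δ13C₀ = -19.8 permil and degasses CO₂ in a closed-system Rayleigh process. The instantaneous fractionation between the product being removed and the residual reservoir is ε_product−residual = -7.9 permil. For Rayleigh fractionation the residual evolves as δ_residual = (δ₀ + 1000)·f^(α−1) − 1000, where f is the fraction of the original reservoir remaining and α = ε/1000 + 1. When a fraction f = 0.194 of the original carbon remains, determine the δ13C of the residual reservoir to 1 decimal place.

Rayleigh residual: δ_res = (δ₀ + 1000)·f^(α−1) − 1000
α = ε/1000 + 1 = 0.99210, so α − 1 = -0.00790
f^(α−1) = 0.194^(-0.00790) = 1.013039
δ_res = (-19.8 + 1000) × 1.013039 − 1000 = 992.981 − 1000 = -7.02 permil

-7.0 permil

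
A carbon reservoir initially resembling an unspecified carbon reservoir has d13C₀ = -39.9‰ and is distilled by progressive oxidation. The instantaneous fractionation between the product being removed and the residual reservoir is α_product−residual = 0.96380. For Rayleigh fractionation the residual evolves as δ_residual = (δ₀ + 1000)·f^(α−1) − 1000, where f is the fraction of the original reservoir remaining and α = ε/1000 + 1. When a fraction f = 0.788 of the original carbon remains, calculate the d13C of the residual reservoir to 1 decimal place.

-31.6‰

Rayleigh residual: δ_res = (δ₀ + 1000)·f^(α−1) − 1000
α − 1 = -0.03620
f^(α−1) = 0.788^(-0.03620) = 1.008662
δ_res = (-39.9 + 1000) × 1.008662 − 1000 = 968.417 − 1000 = -31.58‰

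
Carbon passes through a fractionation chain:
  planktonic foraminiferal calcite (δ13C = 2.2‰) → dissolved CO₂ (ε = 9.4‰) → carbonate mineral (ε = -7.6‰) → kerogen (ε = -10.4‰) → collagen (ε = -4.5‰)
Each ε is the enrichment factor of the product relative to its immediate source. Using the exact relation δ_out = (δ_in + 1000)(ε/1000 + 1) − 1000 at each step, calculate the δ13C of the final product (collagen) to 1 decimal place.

-11.0‰

step 1: δ = (2.20 + 1000)·(9.4/1000 + 1) − 1000 = 11.62‰
step 2: δ = (11.62 + 1000)·(-7.6/1000 + 1) − 1000 = 3.93‰
step 3: δ = (3.93 + 1000)·(-10.4/1000 + 1) − 1000 = -6.51‰
step 4: δ = (-6.51 + 1000)·(-4.5/1000 + 1) − 1000 = -10.98‰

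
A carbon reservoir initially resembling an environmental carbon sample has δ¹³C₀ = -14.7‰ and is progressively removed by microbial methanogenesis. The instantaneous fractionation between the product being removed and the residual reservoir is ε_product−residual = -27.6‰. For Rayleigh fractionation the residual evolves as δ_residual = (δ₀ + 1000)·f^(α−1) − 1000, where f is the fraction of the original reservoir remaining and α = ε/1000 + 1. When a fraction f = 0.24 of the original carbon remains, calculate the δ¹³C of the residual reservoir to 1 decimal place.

Rayleigh residual: δ_res = (δ₀ + 1000)·f^(α−1) − 1000
α = ε/1000 + 1 = 0.97240, so α − 1 = -0.02760
f^(α−1) = 0.24^(-0.02760) = 1.040174
δ_res = (-14.7 + 1000) × 1.040174 − 1000 = 1024.884 − 1000 = 24.88‰

24.9‰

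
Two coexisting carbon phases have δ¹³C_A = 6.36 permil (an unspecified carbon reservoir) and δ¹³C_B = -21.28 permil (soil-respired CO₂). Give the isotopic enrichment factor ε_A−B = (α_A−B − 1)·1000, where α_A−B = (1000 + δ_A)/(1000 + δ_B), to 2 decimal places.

28.24 permil

α_A−B = (1000 + 6.36) / (1000 + -21.28) = 1006.36 / 978.72 = 1.028241
ε_A−B = (1.028241 − 1) × 1000 = 28.241 permil
(The approximation ε ≈ δ_A − δ_B would give 27.64 permil.)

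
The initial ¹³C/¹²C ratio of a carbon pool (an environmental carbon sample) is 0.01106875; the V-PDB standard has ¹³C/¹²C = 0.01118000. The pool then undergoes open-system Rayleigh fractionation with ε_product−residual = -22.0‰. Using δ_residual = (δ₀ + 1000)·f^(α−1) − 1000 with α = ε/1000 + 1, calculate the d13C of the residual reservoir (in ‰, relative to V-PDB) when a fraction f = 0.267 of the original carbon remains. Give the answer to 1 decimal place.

δ₀ = (0.01106875/0.01118000 − 1)×1000 = (0.990049 − 1)×1000 = -9.951‰
α − 1 = ε/1000 = -0.0220
f^(α−1) = 0.267^(-0.0220) = 1.029477
δ_res = (-9.951 + 1000) × 1.029477 − 1000 = 1019.233 − 1000 = 19.23‰

19.2‰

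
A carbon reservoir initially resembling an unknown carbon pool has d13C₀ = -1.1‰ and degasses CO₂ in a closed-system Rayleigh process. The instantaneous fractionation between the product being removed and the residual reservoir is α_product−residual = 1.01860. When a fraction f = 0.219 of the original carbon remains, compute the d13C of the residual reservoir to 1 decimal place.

Rayleigh residual: δ_res = (δ₀ + 1000)·f^(α−1) − 1000
α − 1 = 0.01860
f^(α−1) = 0.219^(0.01860) = 0.972148
δ_res = (-1.1 + 1000) × 0.972148 − 1000 = 971.078 − 1000 = -28.92‰

-28.9‰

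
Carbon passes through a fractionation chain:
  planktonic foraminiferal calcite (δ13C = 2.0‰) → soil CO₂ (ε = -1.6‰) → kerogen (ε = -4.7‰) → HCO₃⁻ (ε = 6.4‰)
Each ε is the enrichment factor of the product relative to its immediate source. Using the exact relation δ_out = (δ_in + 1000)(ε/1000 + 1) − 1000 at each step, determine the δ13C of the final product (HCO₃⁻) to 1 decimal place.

2.1‰

step 1: δ = (2.00 + 1000)·(-1.6/1000 + 1) − 1000 = 0.40‰
step 2: δ = (0.40 + 1000)·(-4.7/1000 + 1) − 1000 = -4.31‰
step 3: δ = (-4.31 + 1000)·(6.4/1000 + 1) − 1000 = 2.07‰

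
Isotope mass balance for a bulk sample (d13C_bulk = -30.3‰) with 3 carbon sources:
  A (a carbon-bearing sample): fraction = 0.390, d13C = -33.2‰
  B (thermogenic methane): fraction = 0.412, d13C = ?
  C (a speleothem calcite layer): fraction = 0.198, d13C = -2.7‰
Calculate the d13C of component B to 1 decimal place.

-40.8‰

Isotope mass balance: δ_bulk = Σ fᵢ·δᵢ.
-30.3 = 0.390×(-33.2) + 0.412×δ_B + 0.198×(-2.7)
0.412·δ_B = -30.3 − (-13.483) = -16.817
δ_B = -16.817 / 0.412 = -40.82‰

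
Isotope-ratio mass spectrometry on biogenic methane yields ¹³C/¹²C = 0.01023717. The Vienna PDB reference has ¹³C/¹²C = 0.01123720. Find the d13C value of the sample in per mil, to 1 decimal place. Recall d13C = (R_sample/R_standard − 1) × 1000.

d13C = (R_sample / R_standard − 1) × 1000
R_sample / R_standard = 0.01023717 / 0.01123720 = 0.911007
d13C = (0.911007 − 1) × 1000 = -88.99 per mil

-89.0 per mil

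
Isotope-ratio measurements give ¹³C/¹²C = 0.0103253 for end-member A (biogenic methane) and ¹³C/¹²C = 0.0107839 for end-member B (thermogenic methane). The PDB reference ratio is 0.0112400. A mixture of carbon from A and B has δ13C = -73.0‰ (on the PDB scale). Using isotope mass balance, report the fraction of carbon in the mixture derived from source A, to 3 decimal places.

δ_A = (0.0103253/0.0112400 − 1)×1000 = (0.918621 − 1)×1000 = -81.379‰
δ_B = (0.0107839/0.0112400 − 1)×1000 = (0.959422 − 1)×1000 = -40.578‰
f_A = (δ_mix − δ_B)/(δ_A − δ_B) = (-73.0 − (-40.578))/(-81.379 − (-40.578))
f_A = -32.422 / -40.801 = 0.7946

0.795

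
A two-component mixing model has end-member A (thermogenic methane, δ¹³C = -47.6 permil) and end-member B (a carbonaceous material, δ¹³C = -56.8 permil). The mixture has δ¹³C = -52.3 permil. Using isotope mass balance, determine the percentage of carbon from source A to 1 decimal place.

48.9%

δ_mix = f_A·δ_A + (1 − f_A)·δ_B  ⇒  f_A = (δ_mix − δ_B)/(δ_A − δ_B)
f_A = (-52.3 − (-56.8)) / (-47.6 − (-56.8))
f_A = 4.5 / 9.2 = 0.4891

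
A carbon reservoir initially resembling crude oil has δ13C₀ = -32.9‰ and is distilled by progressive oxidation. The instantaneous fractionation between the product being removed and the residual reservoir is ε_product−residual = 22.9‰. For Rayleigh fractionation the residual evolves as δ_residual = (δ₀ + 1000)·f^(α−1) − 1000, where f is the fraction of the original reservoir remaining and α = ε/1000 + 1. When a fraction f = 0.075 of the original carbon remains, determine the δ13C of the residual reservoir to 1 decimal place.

Rayleigh residual: δ_res = (δ₀ + 1000)·f^(α−1) − 1000
α = ε/1000 + 1 = 1.02290, so α − 1 = 0.02290
f^(α−1) = 0.075^(0.02290) = 0.942408
δ_res = (-32.9 + 1000) × 0.942408 − 1000 = 911.403 − 1000 = -88.60‰

-88.6‰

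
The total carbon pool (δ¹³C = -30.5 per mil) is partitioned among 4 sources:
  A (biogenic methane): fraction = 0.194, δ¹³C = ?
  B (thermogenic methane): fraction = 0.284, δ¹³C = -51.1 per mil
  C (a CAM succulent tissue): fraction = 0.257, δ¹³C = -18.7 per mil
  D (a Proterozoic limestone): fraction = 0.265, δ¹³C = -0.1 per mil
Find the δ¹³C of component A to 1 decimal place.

Isotope mass balance: δ_bulk = Σ fᵢ·δᵢ.
-30.5 = 0.194×δ_A + 0.284×(-51.1) + 0.257×(-18.7) + 0.265×(-0.1)
0.194·δ_A = -30.5 − (-19.345) = -11.155
δ_A = -11.155 / 0.194 = -57.50 per mil

-57.5 per mil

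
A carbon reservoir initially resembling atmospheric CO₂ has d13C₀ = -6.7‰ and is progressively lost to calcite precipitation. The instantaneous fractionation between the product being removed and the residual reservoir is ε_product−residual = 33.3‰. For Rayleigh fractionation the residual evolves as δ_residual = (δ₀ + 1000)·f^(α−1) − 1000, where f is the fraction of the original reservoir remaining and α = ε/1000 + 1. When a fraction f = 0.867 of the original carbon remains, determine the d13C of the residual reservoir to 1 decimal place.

Rayleigh residual: δ_res = (δ₀ + 1000)·f^(α−1) − 1000
α = ε/1000 + 1 = 1.03330, so α − 1 = 0.03330
f^(α−1) = 0.867^(0.03330) = 0.995259
δ_res = (-6.7 + 1000) × 0.995259 − 1000 = 988.591 − 1000 = -11.41‰

-11.4‰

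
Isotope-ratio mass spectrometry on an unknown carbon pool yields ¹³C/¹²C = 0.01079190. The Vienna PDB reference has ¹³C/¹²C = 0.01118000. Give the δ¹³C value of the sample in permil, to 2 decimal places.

-34.71 permil

δ¹³C = (R_sample / R_standard − 1) × 1000
R_sample / R_standard = 0.01079190 / 0.01118000 = 0.965286
δ¹³C = (0.965286 − 1) × 1000 = -34.714 permil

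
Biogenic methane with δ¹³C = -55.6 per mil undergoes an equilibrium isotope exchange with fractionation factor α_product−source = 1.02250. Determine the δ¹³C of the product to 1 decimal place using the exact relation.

δ_product = (δ_source + 1000)·α − 1000
δ_product = (-55.6 + 1000) × 1.02250 − 1000
δ_product = 965.649 − 1000 = -34.35 per mil

-34.4 per mil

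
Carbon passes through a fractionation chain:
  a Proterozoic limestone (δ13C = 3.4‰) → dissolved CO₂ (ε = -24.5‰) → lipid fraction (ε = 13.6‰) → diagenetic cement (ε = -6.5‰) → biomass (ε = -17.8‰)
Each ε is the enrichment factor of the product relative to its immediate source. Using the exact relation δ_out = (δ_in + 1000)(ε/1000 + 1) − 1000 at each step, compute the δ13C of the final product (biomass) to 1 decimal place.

step 1: δ = (3.40 + 1000)·(-24.5/1000 + 1) − 1000 = -21.18‰
step 2: δ = (-21.18 + 1000)·(13.6/1000 + 1) − 1000 = -7.87‰
step 3: δ = (-7.87 + 1000)·(-6.5/1000 + 1) − 1000 = -14.32‰
step 4: δ = (-14.32 + 1000)·(-17.8/1000 + 1) − 1000 = -31.87‰

-31.9‰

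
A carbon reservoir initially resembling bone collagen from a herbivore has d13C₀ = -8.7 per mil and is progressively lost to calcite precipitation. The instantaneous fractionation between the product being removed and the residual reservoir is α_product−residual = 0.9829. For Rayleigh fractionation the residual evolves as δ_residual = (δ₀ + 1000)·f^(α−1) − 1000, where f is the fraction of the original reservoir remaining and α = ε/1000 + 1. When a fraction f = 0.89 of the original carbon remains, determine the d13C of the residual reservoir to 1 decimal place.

Rayleigh residual: δ_res = (δ₀ + 1000)·f^(α−1) − 1000
α − 1 = -0.01710
f^(α−1) = 0.89^(-0.01710) = 1.001995
δ_res = (-8.7 + 1000) × 1.001995 − 1000 = 993.277 − 1000 = -6.72 per mil

-6.7 per mil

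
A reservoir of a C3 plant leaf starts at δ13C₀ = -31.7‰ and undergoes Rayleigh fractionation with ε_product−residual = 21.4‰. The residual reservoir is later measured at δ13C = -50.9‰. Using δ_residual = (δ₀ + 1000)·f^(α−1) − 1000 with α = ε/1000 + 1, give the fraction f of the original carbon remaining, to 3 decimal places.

0.392

α − 1 = ε/1000 = 0.0214
(δ_res + 1000)/(δ₀ + 1000) = (-50.9 + 1000)/(-31.7 + 1000) = 949.1/968.3 = 0.980171
f = 0.980171^(1/0.0214) = exp(ln(0.980171)/0.0214) = exp(-0.02003/0.0214)
f = exp(-0.9359) = 0.3922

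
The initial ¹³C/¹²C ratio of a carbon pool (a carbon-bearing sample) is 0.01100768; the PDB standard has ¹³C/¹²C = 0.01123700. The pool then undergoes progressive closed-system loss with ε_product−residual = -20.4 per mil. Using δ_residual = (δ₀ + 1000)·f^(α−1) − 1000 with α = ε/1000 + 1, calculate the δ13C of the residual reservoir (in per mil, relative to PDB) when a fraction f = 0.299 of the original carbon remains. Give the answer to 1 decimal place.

δ₀ = (0.01100768/0.01123700 − 1)×1000 = (0.979592 − 1)×1000 = -20.408 per mil
α − 1 = ε/1000 = -0.0204
f^(α−1) = 0.299^(-0.0204) = 1.024935
δ_res = (-20.408 + 1000) × 1.024935 − 1000 = 1004.019 − 1000 = 4.02 per mil

4.0 per mil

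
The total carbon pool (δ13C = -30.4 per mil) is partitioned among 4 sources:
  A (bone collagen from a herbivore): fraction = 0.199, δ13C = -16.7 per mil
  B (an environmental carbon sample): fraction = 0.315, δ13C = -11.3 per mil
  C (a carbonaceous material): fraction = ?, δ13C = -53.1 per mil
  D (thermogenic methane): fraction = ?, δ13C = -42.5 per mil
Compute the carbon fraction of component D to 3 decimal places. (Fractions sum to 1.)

0.216

Let f_D and f_C be the unknown fractions; fractions sum to 1 so f_D + f_C = 0.486.
Mass balance: Σ fᵢ·δᵢ = δ_bulk ⇒ f_D·(-42.5) + f_C·(-53.1) = -30.4 − (-6.883) = -23.517
Substitute f_C = 0.486 − f_D:
f_D·(-42.5 − -53.1) = -23.517 − 0.486×(-53.1) = 2.289
f_D = 2.289 / 10.6 = 0.2160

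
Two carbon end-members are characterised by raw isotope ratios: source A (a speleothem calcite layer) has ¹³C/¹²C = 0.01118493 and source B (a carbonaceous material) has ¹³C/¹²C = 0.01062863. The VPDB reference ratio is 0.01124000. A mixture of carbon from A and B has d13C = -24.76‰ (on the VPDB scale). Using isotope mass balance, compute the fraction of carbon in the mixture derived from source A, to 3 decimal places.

δ_A = (0.01118493/0.01124000 − 1)×1000 = (0.995101 − 1)×1000 = -4.899‰
δ_B = (0.01062863/0.01124000 − 1)×1000 = (0.945608 − 1)×1000 = -54.392‰
f_A = (δ_mix − δ_B)/(δ_A − δ_B) = (-24.76 − (-54.392))/(-4.899 − (-54.392))
f_A = 29.632 / 49.493 = 0.5987

0.599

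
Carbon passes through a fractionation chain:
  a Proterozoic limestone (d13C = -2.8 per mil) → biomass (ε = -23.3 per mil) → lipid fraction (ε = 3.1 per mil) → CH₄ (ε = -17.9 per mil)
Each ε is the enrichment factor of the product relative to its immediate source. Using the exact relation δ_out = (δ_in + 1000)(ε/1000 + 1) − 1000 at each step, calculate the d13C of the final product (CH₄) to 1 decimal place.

-40.5 per mil

step 1: δ = (-2.80 + 1000)·(-23.3/1000 + 1) − 1000 = -26.03 per mil
step 2: δ = (-26.03 + 1000)·(3.1/1000 + 1) − 1000 = -23.02 per mil
step 3: δ = (-23.02 + 1000)·(-17.9/1000 + 1) − 1000 = -40.50 per mil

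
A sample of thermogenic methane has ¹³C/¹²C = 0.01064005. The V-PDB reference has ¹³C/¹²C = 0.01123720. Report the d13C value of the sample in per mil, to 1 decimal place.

-53.1 per mil

d13C = (R_sample / R_standard − 1) × 1000
R_sample / R_standard = 0.01064005 / 0.01123720 = 0.946860
d13C = (0.946860 − 1) × 1000 = -53.14 per mil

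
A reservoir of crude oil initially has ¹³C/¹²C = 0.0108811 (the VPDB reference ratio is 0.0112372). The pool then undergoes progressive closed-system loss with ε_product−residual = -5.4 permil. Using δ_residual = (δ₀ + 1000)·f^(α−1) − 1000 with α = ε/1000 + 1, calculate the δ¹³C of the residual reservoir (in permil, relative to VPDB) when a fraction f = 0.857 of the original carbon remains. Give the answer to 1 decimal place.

δ₀ = (0.0108811/0.0112372 − 1)×1000 = (0.968311 − 1)×1000 = -31.689 permil
α − 1 = ε/1000 = -0.0054
f^(α−1) = 0.857^(-0.0054) = 1.000834
δ_res = (-31.689 + 1000) × 1.000834 − 1000 = 969.118 − 1000 = -30.88 permil

-30.9 permil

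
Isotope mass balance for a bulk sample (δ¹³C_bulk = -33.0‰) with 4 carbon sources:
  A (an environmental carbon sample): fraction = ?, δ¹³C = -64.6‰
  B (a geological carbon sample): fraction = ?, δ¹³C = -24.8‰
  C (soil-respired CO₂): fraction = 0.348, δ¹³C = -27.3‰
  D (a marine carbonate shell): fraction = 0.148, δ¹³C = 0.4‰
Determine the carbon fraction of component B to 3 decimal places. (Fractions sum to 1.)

Let f_B and f_A be the unknown fractions; fractions sum to 1 so f_B + f_A = 0.504.
Mass balance: Σ fᵢ·δᵢ = δ_bulk ⇒ f_B·(-24.8) + f_A·(-64.6) = -33.0 − (-9.441) = -23.559
Substitute f_A = 0.504 − f_B:
f_B·(-24.8 − -64.6) = -23.559 − 0.504×(-64.6) = 9.000
f_B = 9.000 / 39.8 = 0.2261

0.226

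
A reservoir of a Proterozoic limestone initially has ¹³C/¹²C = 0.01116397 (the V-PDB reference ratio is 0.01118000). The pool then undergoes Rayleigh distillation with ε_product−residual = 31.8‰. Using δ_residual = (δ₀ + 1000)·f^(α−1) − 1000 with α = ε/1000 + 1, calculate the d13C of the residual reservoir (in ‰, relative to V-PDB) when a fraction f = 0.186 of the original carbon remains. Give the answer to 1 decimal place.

δ₀ = (0.01116397/0.01118000 − 1)×1000 = (0.998566 − 1)×1000 = -1.434‰
α − 1 = ε/1000 = 0.0318
f^(α−1) = 0.186^(0.0318) = 0.947917
δ_res = (-1.434 + 1000) × 0.947917 − 1000 = 946.558 − 1000 = -53.44‰

-53.4‰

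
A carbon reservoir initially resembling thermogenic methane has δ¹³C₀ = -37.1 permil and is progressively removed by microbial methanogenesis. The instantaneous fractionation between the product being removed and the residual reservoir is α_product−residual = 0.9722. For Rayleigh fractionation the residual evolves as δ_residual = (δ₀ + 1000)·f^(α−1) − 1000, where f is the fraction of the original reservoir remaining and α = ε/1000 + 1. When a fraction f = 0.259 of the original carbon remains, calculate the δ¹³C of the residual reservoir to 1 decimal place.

Rayleigh residual: δ_res = (δ₀ + 1000)·f^(α−1) − 1000
α − 1 = -0.02780
f^(α−1) = 0.259^(-0.02780) = 1.038270
δ_res = (-37.1 + 1000) × 1.038270 − 1000 = 999.750 − 1000 = -0.25 permil

-0.2 permil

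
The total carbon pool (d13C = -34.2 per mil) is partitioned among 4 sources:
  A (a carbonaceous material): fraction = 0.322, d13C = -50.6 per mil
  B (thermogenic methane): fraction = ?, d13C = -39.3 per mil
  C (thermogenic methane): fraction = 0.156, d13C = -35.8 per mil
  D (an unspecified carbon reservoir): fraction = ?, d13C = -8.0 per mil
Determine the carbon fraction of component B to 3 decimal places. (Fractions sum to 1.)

Let f_B and f_D be the unknown fractions; fractions sum to 1 so f_B + f_D = 0.522.
Mass balance: Σ fᵢ·δᵢ = δ_bulk ⇒ f_B·(-39.3) + f_D·(-8.0) = -34.2 − (-21.878) = -12.322
Substitute f_D = 0.522 − f_B:
f_B·(-39.3 − -8.0) = -12.322 − 0.522×(-8.0) = -8.146
f_B = -8.146 / -31.3 = 0.2603

0.260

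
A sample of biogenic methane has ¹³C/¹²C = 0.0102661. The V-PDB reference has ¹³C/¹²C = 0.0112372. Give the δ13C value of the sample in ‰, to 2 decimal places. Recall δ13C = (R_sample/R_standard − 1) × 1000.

δ13C = (R_sample / R_standard − 1) × 1000
R_sample / R_standard = 0.0102661 / 0.0112372 = 0.913582
δ13C = (0.913582 − 1) × 1000 = -86.418‰

-86.42‰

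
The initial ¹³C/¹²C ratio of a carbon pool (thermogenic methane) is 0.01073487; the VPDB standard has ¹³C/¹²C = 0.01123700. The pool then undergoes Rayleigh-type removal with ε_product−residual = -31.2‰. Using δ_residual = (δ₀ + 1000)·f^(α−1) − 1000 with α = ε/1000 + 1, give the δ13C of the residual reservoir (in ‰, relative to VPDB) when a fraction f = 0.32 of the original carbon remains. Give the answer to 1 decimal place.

δ₀ = (0.01073487/0.01123700 − 1)×1000 = (0.955315 − 1)×1000 = -44.685‰
α − 1 = ε/1000 = -0.0312
f^(α−1) = 0.32^(-0.0312) = 1.036190
δ_res = (-44.685 + 1000) × 1.036190 − 1000 = 989.887 − 1000 = -10.11‰

-10.1‰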